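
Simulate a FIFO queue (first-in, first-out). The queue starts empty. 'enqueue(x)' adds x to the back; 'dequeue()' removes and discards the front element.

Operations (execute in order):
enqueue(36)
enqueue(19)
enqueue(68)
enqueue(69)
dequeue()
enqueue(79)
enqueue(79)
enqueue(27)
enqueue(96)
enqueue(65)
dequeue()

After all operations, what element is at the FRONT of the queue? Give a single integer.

enqueue(36): queue = [36]
enqueue(19): queue = [36, 19]
enqueue(68): queue = [36, 19, 68]
enqueue(69): queue = [36, 19, 68, 69]
dequeue(): queue = [19, 68, 69]
enqueue(79): queue = [19, 68, 69, 79]
enqueue(79): queue = [19, 68, 69, 79, 79]
enqueue(27): queue = [19, 68, 69, 79, 79, 27]
enqueue(96): queue = [19, 68, 69, 79, 79, 27, 96]
enqueue(65): queue = [19, 68, 69, 79, 79, 27, 96, 65]
dequeue(): queue = [68, 69, 79, 79, 27, 96, 65]

Answer: 68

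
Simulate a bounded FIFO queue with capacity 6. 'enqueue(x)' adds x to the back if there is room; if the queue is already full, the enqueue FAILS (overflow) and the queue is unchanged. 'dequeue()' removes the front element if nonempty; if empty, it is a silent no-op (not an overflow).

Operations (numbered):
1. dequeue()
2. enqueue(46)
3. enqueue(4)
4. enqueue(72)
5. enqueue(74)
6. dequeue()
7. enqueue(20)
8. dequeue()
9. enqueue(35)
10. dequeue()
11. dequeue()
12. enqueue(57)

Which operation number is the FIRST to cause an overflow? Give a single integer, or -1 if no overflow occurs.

Answer: -1

Derivation:
1. dequeue(): empty, no-op, size=0
2. enqueue(46): size=1
3. enqueue(4): size=2
4. enqueue(72): size=3
5. enqueue(74): size=4
6. dequeue(): size=3
7. enqueue(20): size=4
8. dequeue(): size=3
9. enqueue(35): size=4
10. dequeue(): size=3
11. dequeue(): size=2
12. enqueue(57): size=3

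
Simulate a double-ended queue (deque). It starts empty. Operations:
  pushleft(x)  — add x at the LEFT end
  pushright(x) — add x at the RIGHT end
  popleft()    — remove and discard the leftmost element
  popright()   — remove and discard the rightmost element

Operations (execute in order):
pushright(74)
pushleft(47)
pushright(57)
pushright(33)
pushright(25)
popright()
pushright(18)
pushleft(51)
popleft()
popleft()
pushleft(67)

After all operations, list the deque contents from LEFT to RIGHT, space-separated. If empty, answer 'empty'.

pushright(74): [74]
pushleft(47): [47, 74]
pushright(57): [47, 74, 57]
pushright(33): [47, 74, 57, 33]
pushright(25): [47, 74, 57, 33, 25]
popright(): [47, 74, 57, 33]
pushright(18): [47, 74, 57, 33, 18]
pushleft(51): [51, 47, 74, 57, 33, 18]
popleft(): [47, 74, 57, 33, 18]
popleft(): [74, 57, 33, 18]
pushleft(67): [67, 74, 57, 33, 18]

Answer: 67 74 57 33 18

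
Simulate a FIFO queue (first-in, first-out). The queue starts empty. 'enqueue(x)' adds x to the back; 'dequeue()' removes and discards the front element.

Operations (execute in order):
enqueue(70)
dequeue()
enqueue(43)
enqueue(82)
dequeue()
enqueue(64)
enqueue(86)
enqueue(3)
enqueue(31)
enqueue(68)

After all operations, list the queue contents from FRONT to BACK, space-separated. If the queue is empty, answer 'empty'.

enqueue(70): [70]
dequeue(): []
enqueue(43): [43]
enqueue(82): [43, 82]
dequeue(): [82]
enqueue(64): [82, 64]
enqueue(86): [82, 64, 86]
enqueue(3): [82, 64, 86, 3]
enqueue(31): [82, 64, 86, 3, 31]
enqueue(68): [82, 64, 86, 3, 31, 68]

Answer: 82 64 86 3 31 68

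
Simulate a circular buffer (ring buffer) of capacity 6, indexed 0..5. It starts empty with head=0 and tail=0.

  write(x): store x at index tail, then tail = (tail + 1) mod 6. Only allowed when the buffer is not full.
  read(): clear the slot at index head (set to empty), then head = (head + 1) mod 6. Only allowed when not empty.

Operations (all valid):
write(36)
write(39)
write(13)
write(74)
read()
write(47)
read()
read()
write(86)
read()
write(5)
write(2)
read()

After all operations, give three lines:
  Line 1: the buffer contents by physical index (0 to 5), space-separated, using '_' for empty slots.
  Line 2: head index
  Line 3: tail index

write(36): buf=[36 _ _ _ _ _], head=0, tail=1, size=1
write(39): buf=[36 39 _ _ _ _], head=0, tail=2, size=2
write(13): buf=[36 39 13 _ _ _], head=0, tail=3, size=3
write(74): buf=[36 39 13 74 _ _], head=0, tail=4, size=4
read(): buf=[_ 39 13 74 _ _], head=1, tail=4, size=3
write(47): buf=[_ 39 13 74 47 _], head=1, tail=5, size=4
read(): buf=[_ _ 13 74 47 _], head=2, tail=5, size=3
read(): buf=[_ _ _ 74 47 _], head=3, tail=5, size=2
write(86): buf=[_ _ _ 74 47 86], head=3, tail=0, size=3
read(): buf=[_ _ _ _ 47 86], head=4, tail=0, size=2
write(5): buf=[5 _ _ _ 47 86], head=4, tail=1, size=3
write(2): buf=[5 2 _ _ 47 86], head=4, tail=2, size=4
read(): buf=[5 2 _ _ _ 86], head=5, tail=2, size=3

Answer: 5 2 _ _ _ 86
5
2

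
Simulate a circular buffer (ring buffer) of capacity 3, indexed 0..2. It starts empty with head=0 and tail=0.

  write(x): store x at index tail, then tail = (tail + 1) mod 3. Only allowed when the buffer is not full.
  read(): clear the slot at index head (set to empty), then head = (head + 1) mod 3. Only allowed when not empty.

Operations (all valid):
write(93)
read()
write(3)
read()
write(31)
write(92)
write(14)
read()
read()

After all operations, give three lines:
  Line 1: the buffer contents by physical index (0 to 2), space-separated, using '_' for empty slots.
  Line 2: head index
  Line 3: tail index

write(93): buf=[93 _ _], head=0, tail=1, size=1
read(): buf=[_ _ _], head=1, tail=1, size=0
write(3): buf=[_ 3 _], head=1, tail=2, size=1
read(): buf=[_ _ _], head=2, tail=2, size=0
write(31): buf=[_ _ 31], head=2, tail=0, size=1
write(92): buf=[92 _ 31], head=2, tail=1, size=2
write(14): buf=[92 14 31], head=2, tail=2, size=3
read(): buf=[92 14 _], head=0, tail=2, size=2
read(): buf=[_ 14 _], head=1, tail=2, size=1

Answer: _ 14 _
1
2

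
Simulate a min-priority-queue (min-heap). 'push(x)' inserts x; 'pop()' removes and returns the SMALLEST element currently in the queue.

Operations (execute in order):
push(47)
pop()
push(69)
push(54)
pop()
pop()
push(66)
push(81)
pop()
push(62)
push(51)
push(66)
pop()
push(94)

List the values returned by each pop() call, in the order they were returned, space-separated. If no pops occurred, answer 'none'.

Answer: 47 54 69 66 51

Derivation:
push(47): heap contents = [47]
pop() → 47: heap contents = []
push(69): heap contents = [69]
push(54): heap contents = [54, 69]
pop() → 54: heap contents = [69]
pop() → 69: heap contents = []
push(66): heap contents = [66]
push(81): heap contents = [66, 81]
pop() → 66: heap contents = [81]
push(62): heap contents = [62, 81]
push(51): heap contents = [51, 62, 81]
push(66): heap contents = [51, 62, 66, 81]
pop() → 51: heap contents = [62, 66, 81]
push(94): heap contents = [62, 66, 81, 94]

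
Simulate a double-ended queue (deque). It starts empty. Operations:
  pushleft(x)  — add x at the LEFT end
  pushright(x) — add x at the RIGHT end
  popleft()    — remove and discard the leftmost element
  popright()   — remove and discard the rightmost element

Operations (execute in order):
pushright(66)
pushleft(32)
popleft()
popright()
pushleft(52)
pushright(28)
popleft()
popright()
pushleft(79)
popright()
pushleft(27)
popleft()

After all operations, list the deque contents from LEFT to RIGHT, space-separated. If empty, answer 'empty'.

pushright(66): [66]
pushleft(32): [32, 66]
popleft(): [66]
popright(): []
pushleft(52): [52]
pushright(28): [52, 28]
popleft(): [28]
popright(): []
pushleft(79): [79]
popright(): []
pushleft(27): [27]
popleft(): []

Answer: empty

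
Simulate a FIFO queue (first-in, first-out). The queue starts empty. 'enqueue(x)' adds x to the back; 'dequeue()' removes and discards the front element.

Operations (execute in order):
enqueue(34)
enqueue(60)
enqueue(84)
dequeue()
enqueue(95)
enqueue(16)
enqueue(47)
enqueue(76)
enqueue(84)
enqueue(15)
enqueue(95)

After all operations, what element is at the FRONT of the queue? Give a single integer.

enqueue(34): queue = [34]
enqueue(60): queue = [34, 60]
enqueue(84): queue = [34, 60, 84]
dequeue(): queue = [60, 84]
enqueue(95): queue = [60, 84, 95]
enqueue(16): queue = [60, 84, 95, 16]
enqueue(47): queue = [60, 84, 95, 16, 47]
enqueue(76): queue = [60, 84, 95, 16, 47, 76]
enqueue(84): queue = [60, 84, 95, 16, 47, 76, 84]
enqueue(15): queue = [60, 84, 95, 16, 47, 76, 84, 15]
enqueue(95): queue = [60, 84, 95, 16, 47, 76, 84, 15, 95]

Answer: 60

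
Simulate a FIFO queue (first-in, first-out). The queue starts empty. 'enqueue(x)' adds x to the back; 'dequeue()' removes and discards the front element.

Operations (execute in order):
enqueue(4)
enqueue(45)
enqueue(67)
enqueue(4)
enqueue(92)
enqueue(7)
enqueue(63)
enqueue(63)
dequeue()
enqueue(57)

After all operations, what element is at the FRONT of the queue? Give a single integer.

enqueue(4): queue = [4]
enqueue(45): queue = [4, 45]
enqueue(67): queue = [4, 45, 67]
enqueue(4): queue = [4, 45, 67, 4]
enqueue(92): queue = [4, 45, 67, 4, 92]
enqueue(7): queue = [4, 45, 67, 4, 92, 7]
enqueue(63): queue = [4, 45, 67, 4, 92, 7, 63]
enqueue(63): queue = [4, 45, 67, 4, 92, 7, 63, 63]
dequeue(): queue = [45, 67, 4, 92, 7, 63, 63]
enqueue(57): queue = [45, 67, 4, 92, 7, 63, 63, 57]

Answer: 45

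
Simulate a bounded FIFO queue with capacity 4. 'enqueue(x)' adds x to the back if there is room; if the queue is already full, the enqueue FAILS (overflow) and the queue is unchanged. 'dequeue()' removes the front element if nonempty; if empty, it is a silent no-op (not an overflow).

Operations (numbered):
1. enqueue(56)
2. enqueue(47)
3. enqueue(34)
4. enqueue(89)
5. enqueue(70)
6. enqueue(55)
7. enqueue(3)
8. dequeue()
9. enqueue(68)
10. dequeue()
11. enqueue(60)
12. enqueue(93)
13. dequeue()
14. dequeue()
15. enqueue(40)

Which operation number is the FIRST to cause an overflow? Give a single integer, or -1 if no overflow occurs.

Answer: 5

Derivation:
1. enqueue(56): size=1
2. enqueue(47): size=2
3. enqueue(34): size=3
4. enqueue(89): size=4
5. enqueue(70): size=4=cap → OVERFLOW (fail)
6. enqueue(55): size=4=cap → OVERFLOW (fail)
7. enqueue(3): size=4=cap → OVERFLOW (fail)
8. dequeue(): size=3
9. enqueue(68): size=4
10. dequeue(): size=3
11. enqueue(60): size=4
12. enqueue(93): size=4=cap → OVERFLOW (fail)
13. dequeue(): size=3
14. dequeue(): size=2
15. enqueue(40): size=3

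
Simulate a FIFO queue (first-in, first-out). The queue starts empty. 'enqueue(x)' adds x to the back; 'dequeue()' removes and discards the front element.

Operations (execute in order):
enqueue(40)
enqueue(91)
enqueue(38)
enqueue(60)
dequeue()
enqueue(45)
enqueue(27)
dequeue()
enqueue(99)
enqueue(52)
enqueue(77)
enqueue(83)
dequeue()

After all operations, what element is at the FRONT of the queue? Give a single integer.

enqueue(40): queue = [40]
enqueue(91): queue = [40, 91]
enqueue(38): queue = [40, 91, 38]
enqueue(60): queue = [40, 91, 38, 60]
dequeue(): queue = [91, 38, 60]
enqueue(45): queue = [91, 38, 60, 45]
enqueue(27): queue = [91, 38, 60, 45, 27]
dequeue(): queue = [38, 60, 45, 27]
enqueue(99): queue = [38, 60, 45, 27, 99]
enqueue(52): queue = [38, 60, 45, 27, 99, 52]
enqueue(77): queue = [38, 60, 45, 27, 99, 52, 77]
enqueue(83): queue = [38, 60, 45, 27, 99, 52, 77, 83]
dequeue(): queue = [60, 45, 27, 99, 52, 77, 83]

Answer: 60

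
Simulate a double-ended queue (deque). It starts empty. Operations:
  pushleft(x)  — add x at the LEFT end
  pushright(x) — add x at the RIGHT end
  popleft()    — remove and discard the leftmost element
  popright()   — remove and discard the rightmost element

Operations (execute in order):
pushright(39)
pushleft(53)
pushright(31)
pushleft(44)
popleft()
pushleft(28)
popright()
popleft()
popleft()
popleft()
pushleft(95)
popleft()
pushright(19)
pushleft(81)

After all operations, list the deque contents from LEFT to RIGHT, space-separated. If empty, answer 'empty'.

Answer: 81 19

Derivation:
pushright(39): [39]
pushleft(53): [53, 39]
pushright(31): [53, 39, 31]
pushleft(44): [44, 53, 39, 31]
popleft(): [53, 39, 31]
pushleft(28): [28, 53, 39, 31]
popright(): [28, 53, 39]
popleft(): [53, 39]
popleft(): [39]
popleft(): []
pushleft(95): [95]
popleft(): []
pushright(19): [19]
pushleft(81): [81, 19]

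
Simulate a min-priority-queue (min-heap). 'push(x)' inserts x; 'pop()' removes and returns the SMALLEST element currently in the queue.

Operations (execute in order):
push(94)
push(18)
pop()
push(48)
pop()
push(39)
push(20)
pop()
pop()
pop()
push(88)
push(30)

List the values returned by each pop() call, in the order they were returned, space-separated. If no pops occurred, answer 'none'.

push(94): heap contents = [94]
push(18): heap contents = [18, 94]
pop() → 18: heap contents = [94]
push(48): heap contents = [48, 94]
pop() → 48: heap contents = [94]
push(39): heap contents = [39, 94]
push(20): heap contents = [20, 39, 94]
pop() → 20: heap contents = [39, 94]
pop() → 39: heap contents = [94]
pop() → 94: heap contents = []
push(88): heap contents = [88]
push(30): heap contents = [30, 88]

Answer: 18 48 20 39 94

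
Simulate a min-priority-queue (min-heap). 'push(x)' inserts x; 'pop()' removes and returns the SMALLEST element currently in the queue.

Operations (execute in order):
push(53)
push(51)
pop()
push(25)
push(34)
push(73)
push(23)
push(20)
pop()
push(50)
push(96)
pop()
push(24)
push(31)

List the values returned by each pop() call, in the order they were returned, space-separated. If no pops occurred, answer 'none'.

push(53): heap contents = [53]
push(51): heap contents = [51, 53]
pop() → 51: heap contents = [53]
push(25): heap contents = [25, 53]
push(34): heap contents = [25, 34, 53]
push(73): heap contents = [25, 34, 53, 73]
push(23): heap contents = [23, 25, 34, 53, 73]
push(20): heap contents = [20, 23, 25, 34, 53, 73]
pop() → 20: heap contents = [23, 25, 34, 53, 73]
push(50): heap contents = [23, 25, 34, 50, 53, 73]
push(96): heap contents = [23, 25, 34, 50, 53, 73, 96]
pop() → 23: heap contents = [25, 34, 50, 53, 73, 96]
push(24): heap contents = [24, 25, 34, 50, 53, 73, 96]
push(31): heap contents = [24, 25, 31, 34, 50, 53, 73, 96]

Answer: 51 20 23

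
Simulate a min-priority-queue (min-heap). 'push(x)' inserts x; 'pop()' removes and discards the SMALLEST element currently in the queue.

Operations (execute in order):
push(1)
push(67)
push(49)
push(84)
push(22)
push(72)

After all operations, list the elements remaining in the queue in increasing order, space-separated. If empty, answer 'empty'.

push(1): heap contents = [1]
push(67): heap contents = [1, 67]
push(49): heap contents = [1, 49, 67]
push(84): heap contents = [1, 49, 67, 84]
push(22): heap contents = [1, 22, 49, 67, 84]
push(72): heap contents = [1, 22, 49, 67, 72, 84]

Answer: 1 22 49 67 72 84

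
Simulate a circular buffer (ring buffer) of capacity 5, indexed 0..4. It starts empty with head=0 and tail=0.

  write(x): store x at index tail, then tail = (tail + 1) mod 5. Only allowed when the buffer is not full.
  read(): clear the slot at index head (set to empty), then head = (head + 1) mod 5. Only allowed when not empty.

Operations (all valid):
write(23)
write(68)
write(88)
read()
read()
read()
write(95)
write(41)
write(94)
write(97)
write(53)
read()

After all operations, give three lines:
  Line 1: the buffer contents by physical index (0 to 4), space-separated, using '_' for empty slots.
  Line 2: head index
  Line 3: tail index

Answer: 94 97 53 _ 41
4
3

Derivation:
write(23): buf=[23 _ _ _ _], head=0, tail=1, size=1
write(68): buf=[23 68 _ _ _], head=0, tail=2, size=2
write(88): buf=[23 68 88 _ _], head=0, tail=3, size=3
read(): buf=[_ 68 88 _ _], head=1, tail=3, size=2
read(): buf=[_ _ 88 _ _], head=2, tail=3, size=1
read(): buf=[_ _ _ _ _], head=3, tail=3, size=0
write(95): buf=[_ _ _ 95 _], head=3, tail=4, size=1
write(41): buf=[_ _ _ 95 41], head=3, tail=0, size=2
write(94): buf=[94 _ _ 95 41], head=3, tail=1, size=3
write(97): buf=[94 97 _ 95 41], head=3, tail=2, size=4
write(53): buf=[94 97 53 95 41], head=3, tail=3, size=5
read(): buf=[94 97 53 _ 41], head=4, tail=3, size=4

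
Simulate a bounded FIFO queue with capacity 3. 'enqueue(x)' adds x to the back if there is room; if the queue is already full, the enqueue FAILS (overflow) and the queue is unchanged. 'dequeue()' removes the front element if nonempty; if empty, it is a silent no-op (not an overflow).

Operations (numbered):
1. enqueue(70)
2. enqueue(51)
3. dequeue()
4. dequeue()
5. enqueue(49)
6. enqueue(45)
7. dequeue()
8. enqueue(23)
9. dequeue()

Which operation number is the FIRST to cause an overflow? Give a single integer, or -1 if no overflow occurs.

Answer: -1

Derivation:
1. enqueue(70): size=1
2. enqueue(51): size=2
3. dequeue(): size=1
4. dequeue(): size=0
5. enqueue(49): size=1
6. enqueue(45): size=2
7. dequeue(): size=1
8. enqueue(23): size=2
9. dequeue(): size=1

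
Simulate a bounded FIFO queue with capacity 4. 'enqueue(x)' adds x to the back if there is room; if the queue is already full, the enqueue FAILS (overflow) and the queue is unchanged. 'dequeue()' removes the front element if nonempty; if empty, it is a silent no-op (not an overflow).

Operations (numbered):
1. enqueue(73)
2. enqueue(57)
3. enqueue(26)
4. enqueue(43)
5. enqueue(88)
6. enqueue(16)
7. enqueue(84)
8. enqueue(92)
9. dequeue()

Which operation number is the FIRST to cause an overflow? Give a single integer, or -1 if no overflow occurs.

Answer: 5

Derivation:
1. enqueue(73): size=1
2. enqueue(57): size=2
3. enqueue(26): size=3
4. enqueue(43): size=4
5. enqueue(88): size=4=cap → OVERFLOW (fail)
6. enqueue(16): size=4=cap → OVERFLOW (fail)
7. enqueue(84): size=4=cap → OVERFLOW (fail)
8. enqueue(92): size=4=cap → OVERFLOW (fail)
9. dequeue(): size=3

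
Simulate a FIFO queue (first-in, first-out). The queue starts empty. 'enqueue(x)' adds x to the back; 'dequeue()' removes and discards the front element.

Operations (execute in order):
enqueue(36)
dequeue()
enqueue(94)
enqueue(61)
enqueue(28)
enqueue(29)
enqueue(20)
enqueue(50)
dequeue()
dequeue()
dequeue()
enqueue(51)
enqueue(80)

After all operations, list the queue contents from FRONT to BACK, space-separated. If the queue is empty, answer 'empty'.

Answer: 29 20 50 51 80

Derivation:
enqueue(36): [36]
dequeue(): []
enqueue(94): [94]
enqueue(61): [94, 61]
enqueue(28): [94, 61, 28]
enqueue(29): [94, 61, 28, 29]
enqueue(20): [94, 61, 28, 29, 20]
enqueue(50): [94, 61, 28, 29, 20, 50]
dequeue(): [61, 28, 29, 20, 50]
dequeue(): [28, 29, 20, 50]
dequeue(): [29, 20, 50]
enqueue(51): [29, 20, 50, 51]
enqueue(80): [29, 20, 50, 51, 80]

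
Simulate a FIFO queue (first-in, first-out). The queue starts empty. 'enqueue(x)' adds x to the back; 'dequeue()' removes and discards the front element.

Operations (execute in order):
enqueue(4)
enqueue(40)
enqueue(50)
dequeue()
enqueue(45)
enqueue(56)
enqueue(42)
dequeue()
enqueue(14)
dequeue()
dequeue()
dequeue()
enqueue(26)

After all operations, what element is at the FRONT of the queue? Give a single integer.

Answer: 42

Derivation:
enqueue(4): queue = [4]
enqueue(40): queue = [4, 40]
enqueue(50): queue = [4, 40, 50]
dequeue(): queue = [40, 50]
enqueue(45): queue = [40, 50, 45]
enqueue(56): queue = [40, 50, 45, 56]
enqueue(42): queue = [40, 50, 45, 56, 42]
dequeue(): queue = [50, 45, 56, 42]
enqueue(14): queue = [50, 45, 56, 42, 14]
dequeue(): queue = [45, 56, 42, 14]
dequeue(): queue = [56, 42, 14]
dequeue(): queue = [42, 14]
enqueue(26): queue = [42, 14, 26]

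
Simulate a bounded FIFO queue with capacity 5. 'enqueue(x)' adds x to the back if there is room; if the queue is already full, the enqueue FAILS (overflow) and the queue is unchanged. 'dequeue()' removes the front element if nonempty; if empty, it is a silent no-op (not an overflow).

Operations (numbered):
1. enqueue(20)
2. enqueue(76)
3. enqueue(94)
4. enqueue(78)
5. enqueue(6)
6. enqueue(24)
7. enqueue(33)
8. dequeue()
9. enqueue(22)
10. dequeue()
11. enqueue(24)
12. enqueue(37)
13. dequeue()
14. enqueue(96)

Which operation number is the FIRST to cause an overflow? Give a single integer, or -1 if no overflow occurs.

1. enqueue(20): size=1
2. enqueue(76): size=2
3. enqueue(94): size=3
4. enqueue(78): size=4
5. enqueue(6): size=5
6. enqueue(24): size=5=cap → OVERFLOW (fail)
7. enqueue(33): size=5=cap → OVERFLOW (fail)
8. dequeue(): size=4
9. enqueue(22): size=5
10. dequeue(): size=4
11. enqueue(24): size=5
12. enqueue(37): size=5=cap → OVERFLOW (fail)
13. dequeue(): size=4
14. enqueue(96): size=5

Answer: 6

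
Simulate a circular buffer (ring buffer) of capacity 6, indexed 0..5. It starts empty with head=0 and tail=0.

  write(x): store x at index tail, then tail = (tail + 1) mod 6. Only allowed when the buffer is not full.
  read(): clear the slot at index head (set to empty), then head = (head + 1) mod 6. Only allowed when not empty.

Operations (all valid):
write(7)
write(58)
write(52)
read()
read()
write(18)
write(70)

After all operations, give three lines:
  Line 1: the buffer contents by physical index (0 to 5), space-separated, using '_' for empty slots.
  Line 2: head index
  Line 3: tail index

Answer: _ _ 52 18 70 _
2
5

Derivation:
write(7): buf=[7 _ _ _ _ _], head=0, tail=1, size=1
write(58): buf=[7 58 _ _ _ _], head=0, tail=2, size=2
write(52): buf=[7 58 52 _ _ _], head=0, tail=3, size=3
read(): buf=[_ 58 52 _ _ _], head=1, tail=3, size=2
read(): buf=[_ _ 52 _ _ _], head=2, tail=3, size=1
write(18): buf=[_ _ 52 18 _ _], head=2, tail=4, size=2
write(70): buf=[_ _ 52 18 70 _], head=2, tail=5, size=3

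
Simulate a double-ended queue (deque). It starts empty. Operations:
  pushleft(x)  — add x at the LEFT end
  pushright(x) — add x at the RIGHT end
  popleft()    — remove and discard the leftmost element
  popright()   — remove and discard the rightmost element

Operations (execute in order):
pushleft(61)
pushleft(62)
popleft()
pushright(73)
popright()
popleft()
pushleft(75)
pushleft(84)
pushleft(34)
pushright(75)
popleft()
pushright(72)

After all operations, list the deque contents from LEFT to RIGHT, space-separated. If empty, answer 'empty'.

Answer: 84 75 75 72

Derivation:
pushleft(61): [61]
pushleft(62): [62, 61]
popleft(): [61]
pushright(73): [61, 73]
popright(): [61]
popleft(): []
pushleft(75): [75]
pushleft(84): [84, 75]
pushleft(34): [34, 84, 75]
pushright(75): [34, 84, 75, 75]
popleft(): [84, 75, 75]
pushright(72): [84, 75, 75, 72]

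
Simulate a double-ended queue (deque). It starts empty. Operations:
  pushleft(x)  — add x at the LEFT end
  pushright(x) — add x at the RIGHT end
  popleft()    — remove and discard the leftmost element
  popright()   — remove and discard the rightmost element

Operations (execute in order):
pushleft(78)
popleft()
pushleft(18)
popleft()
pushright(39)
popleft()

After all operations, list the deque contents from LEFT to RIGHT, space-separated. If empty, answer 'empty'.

pushleft(78): [78]
popleft(): []
pushleft(18): [18]
popleft(): []
pushright(39): [39]
popleft(): []

Answer: empty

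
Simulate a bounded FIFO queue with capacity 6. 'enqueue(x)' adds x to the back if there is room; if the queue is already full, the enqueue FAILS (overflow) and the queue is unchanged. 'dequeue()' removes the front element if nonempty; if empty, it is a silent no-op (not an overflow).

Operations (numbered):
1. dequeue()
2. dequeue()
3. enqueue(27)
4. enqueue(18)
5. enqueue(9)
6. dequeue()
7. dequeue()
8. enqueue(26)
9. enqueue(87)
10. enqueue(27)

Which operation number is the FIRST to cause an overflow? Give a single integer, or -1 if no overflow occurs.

1. dequeue(): empty, no-op, size=0
2. dequeue(): empty, no-op, size=0
3. enqueue(27): size=1
4. enqueue(18): size=2
5. enqueue(9): size=3
6. dequeue(): size=2
7. dequeue(): size=1
8. enqueue(26): size=2
9. enqueue(87): size=3
10. enqueue(27): size=4

Answer: -1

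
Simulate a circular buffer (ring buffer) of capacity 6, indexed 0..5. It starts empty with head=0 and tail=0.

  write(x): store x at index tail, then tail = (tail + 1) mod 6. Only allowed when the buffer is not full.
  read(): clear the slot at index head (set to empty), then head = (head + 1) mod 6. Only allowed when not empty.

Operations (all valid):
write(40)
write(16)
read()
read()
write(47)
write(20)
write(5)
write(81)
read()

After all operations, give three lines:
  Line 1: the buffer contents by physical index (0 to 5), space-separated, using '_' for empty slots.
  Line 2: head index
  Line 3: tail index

Answer: _ _ _ 20 5 81
3
0

Derivation:
write(40): buf=[40 _ _ _ _ _], head=0, tail=1, size=1
write(16): buf=[40 16 _ _ _ _], head=0, tail=2, size=2
read(): buf=[_ 16 _ _ _ _], head=1, tail=2, size=1
read(): buf=[_ _ _ _ _ _], head=2, tail=2, size=0
write(47): buf=[_ _ 47 _ _ _], head=2, tail=3, size=1
write(20): buf=[_ _ 47 20 _ _], head=2, tail=4, size=2
write(5): buf=[_ _ 47 20 5 _], head=2, tail=5, size=3
write(81): buf=[_ _ 47 20 5 81], head=2, tail=0, size=4
read(): buf=[_ _ _ 20 5 81], head=3, tail=0, size=3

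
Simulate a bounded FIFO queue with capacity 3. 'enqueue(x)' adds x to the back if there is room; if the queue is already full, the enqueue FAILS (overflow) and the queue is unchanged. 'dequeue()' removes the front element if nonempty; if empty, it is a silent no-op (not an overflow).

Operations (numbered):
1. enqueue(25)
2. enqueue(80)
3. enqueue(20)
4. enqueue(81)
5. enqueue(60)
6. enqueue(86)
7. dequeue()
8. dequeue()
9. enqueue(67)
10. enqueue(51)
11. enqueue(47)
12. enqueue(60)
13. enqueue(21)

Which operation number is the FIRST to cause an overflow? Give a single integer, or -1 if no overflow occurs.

1. enqueue(25): size=1
2. enqueue(80): size=2
3. enqueue(20): size=3
4. enqueue(81): size=3=cap → OVERFLOW (fail)
5. enqueue(60): size=3=cap → OVERFLOW (fail)
6. enqueue(86): size=3=cap → OVERFLOW (fail)
7. dequeue(): size=2
8. dequeue(): size=1
9. enqueue(67): size=2
10. enqueue(51): size=3
11. enqueue(47): size=3=cap → OVERFLOW (fail)
12. enqueue(60): size=3=cap → OVERFLOW (fail)
13. enqueue(21): size=3=cap → OVERFLOW (fail)

Answer: 4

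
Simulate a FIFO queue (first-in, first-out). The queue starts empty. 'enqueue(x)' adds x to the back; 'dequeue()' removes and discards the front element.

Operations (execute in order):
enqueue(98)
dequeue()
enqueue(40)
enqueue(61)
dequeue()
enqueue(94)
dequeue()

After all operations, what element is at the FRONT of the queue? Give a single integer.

enqueue(98): queue = [98]
dequeue(): queue = []
enqueue(40): queue = [40]
enqueue(61): queue = [40, 61]
dequeue(): queue = [61]
enqueue(94): queue = [61, 94]
dequeue(): queue = [94]

Answer: 94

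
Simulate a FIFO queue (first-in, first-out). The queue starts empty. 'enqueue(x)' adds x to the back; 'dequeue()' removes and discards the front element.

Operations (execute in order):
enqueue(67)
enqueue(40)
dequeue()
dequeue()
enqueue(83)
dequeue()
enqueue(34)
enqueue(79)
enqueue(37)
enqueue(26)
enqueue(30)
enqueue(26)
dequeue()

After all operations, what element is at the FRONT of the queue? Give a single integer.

enqueue(67): queue = [67]
enqueue(40): queue = [67, 40]
dequeue(): queue = [40]
dequeue(): queue = []
enqueue(83): queue = [83]
dequeue(): queue = []
enqueue(34): queue = [34]
enqueue(79): queue = [34, 79]
enqueue(37): queue = [34, 79, 37]
enqueue(26): queue = [34, 79, 37, 26]
enqueue(30): queue = [34, 79, 37, 26, 30]
enqueue(26): queue = [34, 79, 37, 26, 30, 26]
dequeue(): queue = [79, 37, 26, 30, 26]

Answer: 79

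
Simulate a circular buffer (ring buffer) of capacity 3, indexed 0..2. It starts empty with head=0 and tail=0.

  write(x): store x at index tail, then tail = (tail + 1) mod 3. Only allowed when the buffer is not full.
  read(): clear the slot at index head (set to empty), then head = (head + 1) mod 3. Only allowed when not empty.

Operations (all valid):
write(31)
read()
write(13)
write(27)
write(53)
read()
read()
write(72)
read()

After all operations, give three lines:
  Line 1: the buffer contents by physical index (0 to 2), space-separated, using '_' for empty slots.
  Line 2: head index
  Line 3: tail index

Answer: _ 72 _
1
2

Derivation:
write(31): buf=[31 _ _], head=0, tail=1, size=1
read(): buf=[_ _ _], head=1, tail=1, size=0
write(13): buf=[_ 13 _], head=1, tail=2, size=1
write(27): buf=[_ 13 27], head=1, tail=0, size=2
write(53): buf=[53 13 27], head=1, tail=1, size=3
read(): buf=[53 _ 27], head=2, tail=1, size=2
read(): buf=[53 _ _], head=0, tail=1, size=1
write(72): buf=[53 72 _], head=0, tail=2, size=2
read(): buf=[_ 72 _], head=1, tail=2, size=1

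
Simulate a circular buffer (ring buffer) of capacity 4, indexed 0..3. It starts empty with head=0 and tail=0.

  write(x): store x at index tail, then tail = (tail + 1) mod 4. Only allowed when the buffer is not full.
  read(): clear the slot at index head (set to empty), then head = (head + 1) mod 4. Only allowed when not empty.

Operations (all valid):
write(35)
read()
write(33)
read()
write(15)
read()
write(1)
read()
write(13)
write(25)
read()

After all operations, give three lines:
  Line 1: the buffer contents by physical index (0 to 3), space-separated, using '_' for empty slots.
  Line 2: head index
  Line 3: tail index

write(35): buf=[35 _ _ _], head=0, tail=1, size=1
read(): buf=[_ _ _ _], head=1, tail=1, size=0
write(33): buf=[_ 33 _ _], head=1, tail=2, size=1
read(): buf=[_ _ _ _], head=2, tail=2, size=0
write(15): buf=[_ _ 15 _], head=2, tail=3, size=1
read(): buf=[_ _ _ _], head=3, tail=3, size=0
write(1): buf=[_ _ _ 1], head=3, tail=0, size=1
read(): buf=[_ _ _ _], head=0, tail=0, size=0
write(13): buf=[13 _ _ _], head=0, tail=1, size=1
write(25): buf=[13 25 _ _], head=0, tail=2, size=2
read(): buf=[_ 25 _ _], head=1, tail=2, size=1

Answer: _ 25 _ _
1
2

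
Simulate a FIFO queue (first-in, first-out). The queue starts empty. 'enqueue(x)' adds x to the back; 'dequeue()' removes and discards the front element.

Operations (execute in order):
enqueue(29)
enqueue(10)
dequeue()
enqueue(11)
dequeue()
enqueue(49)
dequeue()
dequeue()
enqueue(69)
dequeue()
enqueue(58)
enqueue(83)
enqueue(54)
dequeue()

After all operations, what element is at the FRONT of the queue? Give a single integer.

Answer: 83

Derivation:
enqueue(29): queue = [29]
enqueue(10): queue = [29, 10]
dequeue(): queue = [10]
enqueue(11): queue = [10, 11]
dequeue(): queue = [11]
enqueue(49): queue = [11, 49]
dequeue(): queue = [49]
dequeue(): queue = []
enqueue(69): queue = [69]
dequeue(): queue = []
enqueue(58): queue = [58]
enqueue(83): queue = [58, 83]
enqueue(54): queue = [58, 83, 54]
dequeue(): queue = [83, 54]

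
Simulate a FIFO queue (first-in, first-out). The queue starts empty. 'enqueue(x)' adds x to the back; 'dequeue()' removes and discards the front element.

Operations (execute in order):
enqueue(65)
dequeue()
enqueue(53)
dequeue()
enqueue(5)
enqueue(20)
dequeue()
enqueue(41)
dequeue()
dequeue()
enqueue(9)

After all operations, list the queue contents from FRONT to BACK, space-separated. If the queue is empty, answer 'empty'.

enqueue(65): [65]
dequeue(): []
enqueue(53): [53]
dequeue(): []
enqueue(5): [5]
enqueue(20): [5, 20]
dequeue(): [20]
enqueue(41): [20, 41]
dequeue(): [41]
dequeue(): []
enqueue(9): [9]

Answer: 9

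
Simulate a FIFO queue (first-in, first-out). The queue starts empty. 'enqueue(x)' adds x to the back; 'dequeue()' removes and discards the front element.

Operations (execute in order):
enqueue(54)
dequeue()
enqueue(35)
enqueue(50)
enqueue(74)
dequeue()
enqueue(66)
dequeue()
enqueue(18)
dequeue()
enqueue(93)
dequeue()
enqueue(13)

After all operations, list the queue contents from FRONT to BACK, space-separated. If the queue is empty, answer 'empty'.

Answer: 18 93 13

Derivation:
enqueue(54): [54]
dequeue(): []
enqueue(35): [35]
enqueue(50): [35, 50]
enqueue(74): [35, 50, 74]
dequeue(): [50, 74]
enqueue(66): [50, 74, 66]
dequeue(): [74, 66]
enqueue(18): [74, 66, 18]
dequeue(): [66, 18]
enqueue(93): [66, 18, 93]
dequeue(): [18, 93]
enqueue(13): [18, 93, 13]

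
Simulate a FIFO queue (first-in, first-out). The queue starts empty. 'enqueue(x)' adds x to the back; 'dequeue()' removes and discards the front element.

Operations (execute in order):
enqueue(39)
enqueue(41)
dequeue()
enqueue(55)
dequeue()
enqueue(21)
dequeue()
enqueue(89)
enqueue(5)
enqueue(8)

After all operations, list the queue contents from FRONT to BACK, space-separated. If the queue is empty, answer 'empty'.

Answer: 21 89 5 8

Derivation:
enqueue(39): [39]
enqueue(41): [39, 41]
dequeue(): [41]
enqueue(55): [41, 55]
dequeue(): [55]
enqueue(21): [55, 21]
dequeue(): [21]
enqueue(89): [21, 89]
enqueue(5): [21, 89, 5]
enqueue(8): [21, 89, 5, 8]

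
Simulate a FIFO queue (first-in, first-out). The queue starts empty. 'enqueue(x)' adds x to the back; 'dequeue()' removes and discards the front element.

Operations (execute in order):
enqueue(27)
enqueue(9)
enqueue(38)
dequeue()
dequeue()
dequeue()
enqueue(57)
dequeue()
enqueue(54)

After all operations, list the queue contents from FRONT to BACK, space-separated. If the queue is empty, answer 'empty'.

Answer: 54

Derivation:
enqueue(27): [27]
enqueue(9): [27, 9]
enqueue(38): [27, 9, 38]
dequeue(): [9, 38]
dequeue(): [38]
dequeue(): []
enqueue(57): [57]
dequeue(): []
enqueue(54): [54]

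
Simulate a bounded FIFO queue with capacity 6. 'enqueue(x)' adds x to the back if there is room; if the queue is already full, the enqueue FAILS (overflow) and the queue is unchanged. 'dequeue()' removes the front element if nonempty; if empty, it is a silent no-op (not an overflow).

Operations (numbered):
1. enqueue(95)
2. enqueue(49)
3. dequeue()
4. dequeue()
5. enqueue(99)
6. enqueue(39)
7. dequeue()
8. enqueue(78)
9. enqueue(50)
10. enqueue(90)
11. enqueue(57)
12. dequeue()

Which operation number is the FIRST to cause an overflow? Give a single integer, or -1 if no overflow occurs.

1. enqueue(95): size=1
2. enqueue(49): size=2
3. dequeue(): size=1
4. dequeue(): size=0
5. enqueue(99): size=1
6. enqueue(39): size=2
7. dequeue(): size=1
8. enqueue(78): size=2
9. enqueue(50): size=3
10. enqueue(90): size=4
11. enqueue(57): size=5
12. dequeue(): size=4

Answer: -1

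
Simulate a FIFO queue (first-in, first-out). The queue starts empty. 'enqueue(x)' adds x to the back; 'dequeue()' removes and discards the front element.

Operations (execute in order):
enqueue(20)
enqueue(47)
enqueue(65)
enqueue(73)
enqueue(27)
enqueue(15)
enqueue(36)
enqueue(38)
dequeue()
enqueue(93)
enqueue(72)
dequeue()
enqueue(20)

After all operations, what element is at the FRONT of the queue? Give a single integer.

Answer: 65

Derivation:
enqueue(20): queue = [20]
enqueue(47): queue = [20, 47]
enqueue(65): queue = [20, 47, 65]
enqueue(73): queue = [20, 47, 65, 73]
enqueue(27): queue = [20, 47, 65, 73, 27]
enqueue(15): queue = [20, 47, 65, 73, 27, 15]
enqueue(36): queue = [20, 47, 65, 73, 27, 15, 36]
enqueue(38): queue = [20, 47, 65, 73, 27, 15, 36, 38]
dequeue(): queue = [47, 65, 73, 27, 15, 36, 38]
enqueue(93): queue = [47, 65, 73, 27, 15, 36, 38, 93]
enqueue(72): queue = [47, 65, 73, 27, 15, 36, 38, 93, 72]
dequeue(): queue = [65, 73, 27, 15, 36, 38, 93, 72]
enqueue(20): queue = [65, 73, 27, 15, 36, 38, 93, 72, 20]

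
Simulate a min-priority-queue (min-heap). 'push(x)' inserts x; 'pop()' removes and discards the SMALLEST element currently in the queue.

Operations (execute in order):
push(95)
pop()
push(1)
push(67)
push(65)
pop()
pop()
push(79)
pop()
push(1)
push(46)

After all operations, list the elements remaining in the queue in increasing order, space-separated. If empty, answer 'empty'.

Answer: 1 46 79

Derivation:
push(95): heap contents = [95]
pop() → 95: heap contents = []
push(1): heap contents = [1]
push(67): heap contents = [1, 67]
push(65): heap contents = [1, 65, 67]
pop() → 1: heap contents = [65, 67]
pop() → 65: heap contents = [67]
push(79): heap contents = [67, 79]
pop() → 67: heap contents = [79]
push(1): heap contents = [1, 79]
push(46): heap contents = [1, 46, 79]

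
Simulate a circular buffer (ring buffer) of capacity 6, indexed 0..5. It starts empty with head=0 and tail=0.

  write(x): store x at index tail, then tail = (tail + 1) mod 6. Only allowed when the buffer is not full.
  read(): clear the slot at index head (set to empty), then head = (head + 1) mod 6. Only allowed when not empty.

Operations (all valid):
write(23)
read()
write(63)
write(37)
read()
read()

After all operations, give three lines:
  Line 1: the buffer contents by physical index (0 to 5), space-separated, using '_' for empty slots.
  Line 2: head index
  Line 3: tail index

write(23): buf=[23 _ _ _ _ _], head=0, tail=1, size=1
read(): buf=[_ _ _ _ _ _], head=1, tail=1, size=0
write(63): buf=[_ 63 _ _ _ _], head=1, tail=2, size=1
write(37): buf=[_ 63 37 _ _ _], head=1, tail=3, size=2
read(): buf=[_ _ 37 _ _ _], head=2, tail=3, size=1
read(): buf=[_ _ _ _ _ _], head=3, tail=3, size=0

Answer: _ _ _ _ _ _
3
3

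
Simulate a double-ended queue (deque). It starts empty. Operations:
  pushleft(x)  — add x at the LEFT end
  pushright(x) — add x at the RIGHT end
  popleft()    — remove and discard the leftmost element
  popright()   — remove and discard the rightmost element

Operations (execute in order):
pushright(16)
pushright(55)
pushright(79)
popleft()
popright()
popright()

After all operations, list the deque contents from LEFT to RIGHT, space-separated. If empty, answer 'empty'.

pushright(16): [16]
pushright(55): [16, 55]
pushright(79): [16, 55, 79]
popleft(): [55, 79]
popright(): [55]
popright(): []

Answer: empty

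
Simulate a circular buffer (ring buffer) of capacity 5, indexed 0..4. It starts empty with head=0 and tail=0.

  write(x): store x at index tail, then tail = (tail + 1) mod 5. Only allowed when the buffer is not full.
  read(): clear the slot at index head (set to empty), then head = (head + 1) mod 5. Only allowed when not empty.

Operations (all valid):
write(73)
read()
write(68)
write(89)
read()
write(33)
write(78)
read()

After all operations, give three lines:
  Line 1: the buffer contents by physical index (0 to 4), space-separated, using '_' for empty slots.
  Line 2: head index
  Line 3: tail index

write(73): buf=[73 _ _ _ _], head=0, tail=1, size=1
read(): buf=[_ _ _ _ _], head=1, tail=1, size=0
write(68): buf=[_ 68 _ _ _], head=1, tail=2, size=1
write(89): buf=[_ 68 89 _ _], head=1, tail=3, size=2
read(): buf=[_ _ 89 _ _], head=2, tail=3, size=1
write(33): buf=[_ _ 89 33 _], head=2, tail=4, size=2
write(78): buf=[_ _ 89 33 78], head=2, tail=0, size=3
read(): buf=[_ _ _ 33 78], head=3, tail=0, size=2

Answer: _ _ _ 33 78
3
0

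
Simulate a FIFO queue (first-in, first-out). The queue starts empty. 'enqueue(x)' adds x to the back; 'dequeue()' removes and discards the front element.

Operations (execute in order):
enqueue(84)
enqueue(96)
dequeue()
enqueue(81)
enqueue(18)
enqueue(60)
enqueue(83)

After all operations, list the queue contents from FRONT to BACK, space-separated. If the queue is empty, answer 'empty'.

enqueue(84): [84]
enqueue(96): [84, 96]
dequeue(): [96]
enqueue(81): [96, 81]
enqueue(18): [96, 81, 18]
enqueue(60): [96, 81, 18, 60]
enqueue(83): [96, 81, 18, 60, 83]

Answer: 96 81 18 60 83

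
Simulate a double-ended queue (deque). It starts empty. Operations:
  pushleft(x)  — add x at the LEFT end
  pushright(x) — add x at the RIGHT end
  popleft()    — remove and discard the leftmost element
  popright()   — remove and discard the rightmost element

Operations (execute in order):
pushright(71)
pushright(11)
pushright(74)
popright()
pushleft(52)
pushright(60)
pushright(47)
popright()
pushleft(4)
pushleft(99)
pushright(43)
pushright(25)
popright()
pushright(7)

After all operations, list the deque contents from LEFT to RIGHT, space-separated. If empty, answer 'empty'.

pushright(71): [71]
pushright(11): [71, 11]
pushright(74): [71, 11, 74]
popright(): [71, 11]
pushleft(52): [52, 71, 11]
pushright(60): [52, 71, 11, 60]
pushright(47): [52, 71, 11, 60, 47]
popright(): [52, 71, 11, 60]
pushleft(4): [4, 52, 71, 11, 60]
pushleft(99): [99, 4, 52, 71, 11, 60]
pushright(43): [99, 4, 52, 71, 11, 60, 43]
pushright(25): [99, 4, 52, 71, 11, 60, 43, 25]
popright(): [99, 4, 52, 71, 11, 60, 43]
pushright(7): [99, 4, 52, 71, 11, 60, 43, 7]

Answer: 99 4 52 71 11 60 43 7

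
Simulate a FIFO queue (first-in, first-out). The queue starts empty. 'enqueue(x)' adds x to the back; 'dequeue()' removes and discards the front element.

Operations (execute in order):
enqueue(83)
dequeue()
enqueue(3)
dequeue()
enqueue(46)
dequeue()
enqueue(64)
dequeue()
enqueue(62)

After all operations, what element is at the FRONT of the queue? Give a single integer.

Answer: 62

Derivation:
enqueue(83): queue = [83]
dequeue(): queue = []
enqueue(3): queue = [3]
dequeue(): queue = []
enqueue(46): queue = [46]
dequeue(): queue = []
enqueue(64): queue = [64]
dequeue(): queue = []
enqueue(62): queue = [62]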